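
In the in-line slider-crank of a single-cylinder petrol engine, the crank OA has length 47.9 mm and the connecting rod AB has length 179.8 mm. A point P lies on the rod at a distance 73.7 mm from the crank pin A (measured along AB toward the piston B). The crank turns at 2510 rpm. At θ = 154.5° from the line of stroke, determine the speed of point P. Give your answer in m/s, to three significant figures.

8.29

ω = 262.8 rad/s.  Crank-pin speed |V_A| = rω = 12.59 m/s, perpendicular to OA.
Rod angle: sinφ = −(r/L) sinθ ⇒ φ = -6.586°; ω_rod = −rω cosθ/√(L²−r²sin²θ) = +63.623 rad/s.
V_P = V_A + ω_rod × AP, with AP = 0.0737 m along the rod.
Components: V_Px = −rω sinθ − a·ω_rod·sinφ = -4.8825 m/s;  V_Py = rω cosθ + a·ω_rod·cosφ = -6.7058 m/s.
|V_P| = √(V_Px² + V_Py²) = 8.295 m/s.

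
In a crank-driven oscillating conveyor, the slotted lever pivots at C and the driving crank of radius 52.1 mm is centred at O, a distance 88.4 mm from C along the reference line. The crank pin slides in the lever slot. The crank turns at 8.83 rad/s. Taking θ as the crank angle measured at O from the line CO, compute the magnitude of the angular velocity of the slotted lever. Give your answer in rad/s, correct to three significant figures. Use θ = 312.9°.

ω = 8.83 rad/s
Crank pin A relative to C: A = (d + r cosθ, r sinθ); lever angle φ = atan2(r sinθ, d + r cosθ).
Differentiating tanφ: φ̇ = rω(d cosθ + r)/(d² + r² + 2dr cosθ).
d² + r² + 2dr cosθ = |CA|² = 0.0167993 m²;  d cosθ + r = +0.11228 m.
|ω_lever| = |0.0521·8.83·+0.11228| / 0.0167993 = 3.0746 rad/s.

3.07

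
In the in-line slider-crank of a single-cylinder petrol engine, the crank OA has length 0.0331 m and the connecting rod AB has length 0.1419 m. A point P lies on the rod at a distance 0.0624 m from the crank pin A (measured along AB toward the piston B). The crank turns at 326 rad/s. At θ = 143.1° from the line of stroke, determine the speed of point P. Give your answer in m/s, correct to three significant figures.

7.66

ω = 326 rad/s.  Crank-pin speed |V_A| = rω = 10.791 m/s, perpendicular to OA.
Rod angle: sinφ = −(r/L) sinθ ⇒ φ = -8.051°; ω_rod = −rω cosθ/√(L²−r²sin²θ) = +61.416 rad/s.
V_P = V_A + ω_rod × AP, with AP = 0.0624 m along the rod.
Components: V_Px = −rω sinθ − a·ω_rod·sinφ = -5.9421 m/s;  V_Py = rω cosθ + a·ω_rod·cosφ = -4.8345 m/s.
|V_P| = √(V_Px² + V_Py²) = 7.6604 m/s.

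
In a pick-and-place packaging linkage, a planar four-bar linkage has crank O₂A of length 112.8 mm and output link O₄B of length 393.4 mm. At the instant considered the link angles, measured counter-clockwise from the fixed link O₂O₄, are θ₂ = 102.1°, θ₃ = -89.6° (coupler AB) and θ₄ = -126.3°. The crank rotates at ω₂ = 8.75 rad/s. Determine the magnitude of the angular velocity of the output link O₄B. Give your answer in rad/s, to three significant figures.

0.851

ω₂ = 8.75 rad/s
Differentiating the loop-closure r₂e^{iθ₂}+r₃e^{iθ₃}=r₁+r₄e^{iθ₄} gives r₂ω₂e^{iθ₂}+r₃ω₃e^{iθ₃}=r₄ω₄e^{iθ₄}.
Eliminating the other unknown: ω₄ = r₂ω₂ sin(θ₂−θ₃) / [r₄ sin(θ₄−θ₃)].
Numerator sine = -0.20279; denominator sine = -0.59763.
Result = 0.1128·8.75·(-0.20279) / (0.3934·(-0.59763)) = +0.85132 rad/s; magnitude 0.85132 rad/s.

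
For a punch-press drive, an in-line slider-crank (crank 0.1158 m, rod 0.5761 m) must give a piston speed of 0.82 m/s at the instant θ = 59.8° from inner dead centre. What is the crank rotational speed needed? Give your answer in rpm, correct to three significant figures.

For an in-line slider-crank, |v_piston| = rω|sinθ|·[1 + r cosθ/√(L² − r² sin²θ)].
With r = 0.1158 m, L = 0.5761 m, θ = 59.8°: the bracketed kinematic factor |dx/dθ| = 0.11036 m.
ω = v/|dx/dθ| = 0.82/0.11036 = 7.4303 rad/s.
N = 60ω/(2π) = 70.954 rpm.

71.0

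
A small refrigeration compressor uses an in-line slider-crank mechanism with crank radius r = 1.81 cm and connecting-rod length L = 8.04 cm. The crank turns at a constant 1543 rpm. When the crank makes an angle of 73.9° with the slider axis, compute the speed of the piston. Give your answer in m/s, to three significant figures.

2.99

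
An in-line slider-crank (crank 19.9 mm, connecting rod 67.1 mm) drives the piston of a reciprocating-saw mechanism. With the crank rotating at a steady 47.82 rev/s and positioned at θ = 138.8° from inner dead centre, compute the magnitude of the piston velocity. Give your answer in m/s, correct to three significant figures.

ω = 2π·47.8 = 300.5 rad/s
For an in-line slider-crank, x = r cosθ + √(L² − r² sin²θ), so v = −rω sinθ·[1 + r cosθ/√(L² − r² sin²θ)].
With r = 0.0199 m, L = 0.0671 m, θ = 138.8°: √(L² − r² sin²θ) = 0.065807 m.
v = −0.0199·300.5·0.65869·[1 + 0.0199·-0.75241/0.065807] = -3.0423 m/s.
|v| = 3.0423 m/s.

3.04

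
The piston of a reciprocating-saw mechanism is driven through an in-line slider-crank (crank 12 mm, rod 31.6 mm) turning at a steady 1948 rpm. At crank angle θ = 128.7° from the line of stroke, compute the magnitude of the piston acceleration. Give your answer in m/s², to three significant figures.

ω = 2π·1948/60 = 204 rad/s
x(θ) = r cosθ + √(L² − r² sin²θ); with ω constant, a = ω²·d²x/dθ².
d²x/dθ² = −r cosθ − r²(cos2θ)/√u − r⁴ sin²2θ/(4u^{3/2}),  u = L² − r² sin²θ = 0.000910854 m².
Substituting r = 0.012 m, L = 0.0316 m, θ = 128.7°: d²x/dθ² = +0.0083641 m.
a = ω²·d²x/dθ² = (204)²·(+0.0083641) = +348.06 m/s²;  |a| = 348.06 m/s².

348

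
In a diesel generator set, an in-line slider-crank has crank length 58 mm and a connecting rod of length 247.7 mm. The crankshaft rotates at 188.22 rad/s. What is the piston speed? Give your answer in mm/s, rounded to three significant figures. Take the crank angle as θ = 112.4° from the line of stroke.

9170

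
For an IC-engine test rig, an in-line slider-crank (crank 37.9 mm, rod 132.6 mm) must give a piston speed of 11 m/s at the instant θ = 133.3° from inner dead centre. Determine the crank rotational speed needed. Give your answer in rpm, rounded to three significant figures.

4760

For an in-line slider-crank, |v_piston| = rω|sinθ|·[1 + r cosθ/√(L² − r² sin²θ)].
With r = 0.0379 m, L = 0.1326 m, θ = 133.3°: the bracketed kinematic factor |dx/dθ| = 0.022055 m.
ω = v/|dx/dθ| = 11/0.022055 = 498.76 rad/s.
N = 60ω/(2π) = 4762.8 rpm.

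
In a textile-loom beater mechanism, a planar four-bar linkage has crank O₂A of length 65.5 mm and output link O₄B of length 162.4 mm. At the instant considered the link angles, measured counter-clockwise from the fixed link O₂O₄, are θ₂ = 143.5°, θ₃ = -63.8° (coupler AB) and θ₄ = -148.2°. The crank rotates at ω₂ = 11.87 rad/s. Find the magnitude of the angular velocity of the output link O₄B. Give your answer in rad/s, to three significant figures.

ω₂ = 11.87 rad/s
Differentiating the loop-closure r₂e^{iθ₂}+r₃e^{iθ₃}=r₁+r₄e^{iθ₄} gives r₂ω₂e^{iθ₂}+r₃ω₃e^{iθ₃}=r₄ω₄e^{iθ₄}.
Eliminating the other unknown: ω₄ = r₂ω₂ sin(θ₂−θ₃) / [r₄ sin(θ₄−θ₃)].
Numerator sine = -0.45865; denominator sine = -0.99523.
Result = 0.0655·11.87·(-0.45865) / (0.1624·(-0.99523)) = +2.2063 rad/s; magnitude 2.2063 rad/s.

2.21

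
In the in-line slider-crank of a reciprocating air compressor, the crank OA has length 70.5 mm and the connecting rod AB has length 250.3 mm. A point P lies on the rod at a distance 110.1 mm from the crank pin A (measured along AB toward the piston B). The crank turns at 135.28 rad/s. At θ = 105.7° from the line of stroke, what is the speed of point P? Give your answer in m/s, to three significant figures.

ω = 135.3 rad/s.  Crank-pin speed |V_A| = rω = 9.5372 m/s, perpendicular to OA.
Rod angle: sinφ = −(r/L) sinθ ⇒ φ = -15.733°; ω_rod = −rω cosθ/√(L²−r²sin²θ) = +10.712 rad/s.
V_P = V_A + ω_rod × AP, with AP = 0.1101 m along the rod.
Components: V_Px = −rω sinθ − a·ω_rod·sinφ = -8.8616 m/s;  V_Py = rω cosθ + a·ω_rod·cosφ = -1.4456 m/s.
|V_P| = √(V_Px² + V_Py²) = 8.9788 m/s.

8.98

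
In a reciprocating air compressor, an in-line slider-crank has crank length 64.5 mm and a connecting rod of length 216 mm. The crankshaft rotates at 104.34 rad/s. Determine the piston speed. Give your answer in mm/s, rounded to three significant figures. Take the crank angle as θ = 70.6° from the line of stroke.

ω = 104.3 rad/s
For an in-line slider-crank, x = r cosθ + √(L² − r² sin²θ), so v = −rω sinθ·[1 + r cosθ/√(L² − r² sin²θ)].
With r = 0.0645 m, L = 0.216 m, θ = 70.6°: √(L² − r² sin²θ) = 0.20726 m.
v = −0.0645·104.3·0.94322·[1 + 0.0645·0.33216/0.20726] = -7.004 m/s.
|v| = 7.004 m/s = 7004 mm/s.

7000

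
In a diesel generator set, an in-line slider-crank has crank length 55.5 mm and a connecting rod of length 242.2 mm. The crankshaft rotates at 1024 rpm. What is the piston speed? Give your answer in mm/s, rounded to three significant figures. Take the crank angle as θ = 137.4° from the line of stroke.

3340

ω = 2π·1024/60 = 107.2 rad/s
For an in-line slider-crank, x = r cosθ + √(L² − r² sin²θ), so v = −rω sinθ·[1 + r cosθ/√(L² − r² sin²θ)].
With r = 0.0555 m, L = 0.2422 m, θ = 137.4°: √(L² − r² sin²θ) = 0.23927 m.
v = −0.0555·107.2·0.67688·[1 + 0.0555·-0.73610/0.23927] = -3.3406 m/s.
|v| = 3.3406 m/s = 3340.6 mm/s.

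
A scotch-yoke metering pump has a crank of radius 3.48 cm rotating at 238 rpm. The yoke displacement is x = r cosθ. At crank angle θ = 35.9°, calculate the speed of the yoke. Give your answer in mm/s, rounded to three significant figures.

ω = 24.92 rad/s (from 238 rpm).
x = r cosθ ⇒ ẋ = −rω sinθ.
|v| = rω|sinθ| = 0.0348·24.92·|sin 35.9°| = 0.50858 m/s = 508.58 mm/s.

509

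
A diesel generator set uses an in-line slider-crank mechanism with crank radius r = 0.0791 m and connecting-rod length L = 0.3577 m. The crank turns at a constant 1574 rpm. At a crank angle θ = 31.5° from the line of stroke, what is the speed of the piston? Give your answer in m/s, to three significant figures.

8.11

ω = 2π·1574/60 = 164.8 rad/s
For an in-line slider-crank, x = r cosθ + √(L² − r² sin²θ), so v = −rω sinθ·[1 + r cosθ/√(L² − r² sin²θ)].
With r = 0.0791 m, L = 0.3577 m, θ = 31.5°: √(L² − r² sin²θ) = 0.3553 m.
v = −0.0791·164.8·0.52250·[1 + 0.0791·0.85264/0.3553] = -8.1054 m/s.
|v| = 8.1054 m/s.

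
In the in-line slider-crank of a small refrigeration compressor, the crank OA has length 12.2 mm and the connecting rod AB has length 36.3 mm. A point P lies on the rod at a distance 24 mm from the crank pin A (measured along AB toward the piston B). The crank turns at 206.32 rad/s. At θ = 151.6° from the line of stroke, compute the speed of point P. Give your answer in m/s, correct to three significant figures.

ω = 206.3 rad/s.  Crank-pin speed |V_A| = rω = 2.5171 m/s, perpendicular to OA.
Rod angle: sinφ = −(r/L) sinθ ⇒ φ = -9.198°; ω_rod = −rω cosθ/√(L²−r²sin²θ) = +61.791 rad/s.
V_P = V_A + ω_rod × AP, with AP = 0.024 m along the rod.
Components: V_Px = −rω sinθ − a·ω_rod·sinφ = -0.96014 m/s;  V_Py = rω cosθ + a·ω_rod·cosφ = -0.75025 m/s.
|V_P| = √(V_Px² + V_Py²) = 1.2185 m/s.

1.22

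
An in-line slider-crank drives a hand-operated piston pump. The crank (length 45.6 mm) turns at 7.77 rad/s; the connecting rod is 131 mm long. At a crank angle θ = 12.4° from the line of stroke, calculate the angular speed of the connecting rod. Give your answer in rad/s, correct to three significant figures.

ω = 7.77 rad/s
The rod makes angle φ with the slider axis where L sinφ = r sinθ; differentiating, L cosφ·φ̇ = r ω cosθ.
L cosφ = √(L² − r² sin²θ) = 0.13063 m.
|ω_rod| = r ω |cosθ| / √(L² − r² sin²θ) = 0.0456·7.77·0.97667/0.13063 = 2.649 rad/s.

2.65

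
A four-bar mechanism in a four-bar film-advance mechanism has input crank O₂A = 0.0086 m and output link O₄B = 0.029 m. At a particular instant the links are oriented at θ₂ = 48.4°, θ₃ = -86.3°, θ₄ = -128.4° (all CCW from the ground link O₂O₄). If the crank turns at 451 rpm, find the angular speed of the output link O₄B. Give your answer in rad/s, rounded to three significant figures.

ω₂ = 47.23 rad/s (from 451 rpm).
Differentiating the loop-closure r₂e^{iθ₂}+r₃e^{iθ₃}=r₁+r₄e^{iθ₄} gives r₂ω₂e^{iθ₂}+r₃ω₃e^{iθ₃}=r₄ω₄e^{iθ₄}.
Eliminating the other unknown: ω₄ = r₂ω₂ sin(θ₂−θ₃) / [r₄ sin(θ₄−θ₃)].
Numerator sine = +0.71080; denominator sine = -0.67043.
Result = 0.0086·47.23·(+0.71080) / (0.029·(-0.67043)) = -14.849 rad/s; magnitude 14.849 rad/s.

14.8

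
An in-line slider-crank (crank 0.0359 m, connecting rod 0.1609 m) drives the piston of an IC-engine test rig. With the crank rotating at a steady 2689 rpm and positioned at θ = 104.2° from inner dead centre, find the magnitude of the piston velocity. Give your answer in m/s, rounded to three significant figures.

ω = 2π·2689/60 = 281.6 rad/s
For an in-line slider-crank, x = r cosθ + √(L² − r² sin²θ), so v = −rω sinθ·[1 + r cosθ/√(L² − r² sin²θ)].
With r = 0.0359 m, L = 0.1609 m, θ = 104.2°: √(L² − r² sin²θ) = 0.15709 m.
v = −0.0359·281.6·0.96945·[1 + 0.0359·-0.24531/0.15709] = -9.2508 m/s.
|v| = 9.2508 m/s.

9.25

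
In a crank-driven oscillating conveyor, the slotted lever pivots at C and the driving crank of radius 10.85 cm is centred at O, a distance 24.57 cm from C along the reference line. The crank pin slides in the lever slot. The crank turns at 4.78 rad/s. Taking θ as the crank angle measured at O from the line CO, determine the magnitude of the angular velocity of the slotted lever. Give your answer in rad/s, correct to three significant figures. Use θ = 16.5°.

ω = 4.78 rad/s
Crank pin A relative to C: A = (d + r cosθ, r sinθ); lever angle φ = atan2(r sinθ, d + r cosθ).
Differentiating tanφ: φ̇ = rω(d cosθ + r)/(d² + r² + 2dr cosθ).
d² + r² + 2dr cosθ = |CA|² = 0.123262 m²;  d cosθ + r = +0.34408 m.
|ω_lever| = |0.1085·4.78·+0.34408| / 0.123262 = 1.4477 rad/s.

1.45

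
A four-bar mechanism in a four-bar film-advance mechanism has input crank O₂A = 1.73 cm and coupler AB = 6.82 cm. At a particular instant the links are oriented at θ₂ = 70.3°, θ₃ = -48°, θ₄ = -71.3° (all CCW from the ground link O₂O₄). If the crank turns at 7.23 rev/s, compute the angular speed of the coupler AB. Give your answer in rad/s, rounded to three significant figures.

18.1

ω₂ = 45.43 rad/s (from 7.23 rev/s).
Differentiating the loop-closure r₂e^{iθ₂}+r₃e^{iθ₃}=r₁+r₄e^{iθ₄} gives r₂ω₂e^{iθ₂}+r₃ω₃e^{iθ₃}=r₄ω₄e^{iθ₄}.
Eliminating the other unknown: ω₃ = r₂ω₂ sin(θ₄−θ₂) / [r₃ sin(θ₃−θ₄)].
Numerator sine = -0.62115; denominator sine = +0.39555.
Result = 0.0173·45.43·(-0.62115) / (0.0682·(+0.39555)) = -18.096 rad/s; magnitude 18.096 rad/s.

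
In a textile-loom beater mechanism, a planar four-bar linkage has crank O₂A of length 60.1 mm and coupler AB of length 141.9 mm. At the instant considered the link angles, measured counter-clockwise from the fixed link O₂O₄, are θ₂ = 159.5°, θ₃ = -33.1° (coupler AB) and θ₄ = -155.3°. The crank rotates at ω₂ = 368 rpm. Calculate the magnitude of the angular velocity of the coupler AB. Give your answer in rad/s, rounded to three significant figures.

13.7

ω₂ = 38.54 rad/s (from 368 rpm).
Differentiating the loop-closure r₂e^{iθ₂}+r₃e^{iθ₃}=r₁+r₄e^{iθ₄} gives r₂ω₂e^{iθ₂}+r₃ω₃e^{iθ₃}=r₄ω₄e^{iθ₄}.
Eliminating the other unknown: ω₃ = r₂ω₂ sin(θ₄−θ₂) / [r₃ sin(θ₃−θ₄)].
Numerator sine = +0.70957; denominator sine = +0.84619.
Result = 0.0601·38.54·(+0.70957) / (0.1419·(+0.84619)) = +13.687 rad/s; magnitude 13.687 rad/s.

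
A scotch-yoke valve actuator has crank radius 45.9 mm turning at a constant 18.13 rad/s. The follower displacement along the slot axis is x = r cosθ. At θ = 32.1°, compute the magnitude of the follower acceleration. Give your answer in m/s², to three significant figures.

ω = 18.13 rad/s
x = r cosθ ⇒ ẍ = −rω² cosθ (ω constant).
|a| = rω²|cosθ| = 0.0459·(18.13)²·|cos 32.1°| = 12.781 m/s².

12.8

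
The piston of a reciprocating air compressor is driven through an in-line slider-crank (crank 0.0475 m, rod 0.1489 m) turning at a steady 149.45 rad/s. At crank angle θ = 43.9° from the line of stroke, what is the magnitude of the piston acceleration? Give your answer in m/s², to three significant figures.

ω = 149.4 rad/s
x(θ) = r cosθ + √(L² − r² sin²θ); with ω constant, a = ω²·d²x/dθ².
d²x/dθ² = −r cosθ − r²(cos2θ)/√u − r⁴ sin²2θ/(4u^{3/2}),  u = L² − r² sin²θ = 0.0210864 m².
Substituting r = 0.0475 m, L = 0.1489 m, θ = 43.9°: d²x/dθ² = -0.035238 m.
a = ω²·d²x/dθ² = (149.4)²·(-0.035238) = -787.04 m/s²;  |a| = 787.04 m/s².

787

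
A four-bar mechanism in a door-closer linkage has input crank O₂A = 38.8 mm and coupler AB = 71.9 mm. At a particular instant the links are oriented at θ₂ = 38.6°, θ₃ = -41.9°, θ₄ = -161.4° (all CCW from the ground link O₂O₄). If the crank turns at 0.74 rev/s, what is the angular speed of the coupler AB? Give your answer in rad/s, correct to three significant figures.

0.986

ω₂ = 4.65 rad/s (from 0.74 rev/s).
Differentiating the loop-closure r₂e^{iθ₂}+r₃e^{iθ₃}=r₁+r₄e^{iθ₄} gives r₂ω₂e^{iθ₂}+r₃ω₃e^{iθ₃}=r₄ω₄e^{iθ₄}.
Eliminating the other unknown: ω₃ = r₂ω₂ sin(θ₄−θ₂) / [r₃ sin(θ₃−θ₄)].
Numerator sine = +0.34202; denominator sine = +0.87036.
Result = 0.0388·4.65·(+0.34202) / (0.0719·(+0.87036)) = +0.98598 rad/s; magnitude 0.98598 rad/s.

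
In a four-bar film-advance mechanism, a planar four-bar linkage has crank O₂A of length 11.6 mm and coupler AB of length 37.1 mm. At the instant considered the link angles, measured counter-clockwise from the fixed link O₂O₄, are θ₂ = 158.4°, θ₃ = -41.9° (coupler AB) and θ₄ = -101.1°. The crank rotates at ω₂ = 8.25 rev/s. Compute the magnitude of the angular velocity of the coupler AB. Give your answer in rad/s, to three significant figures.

18.6

ω₂ = 51.84 rad/s (from 8.25 rev/s).
Differentiating the loop-closure r₂e^{iθ₂}+r₃e^{iθ₃}=r₁+r₄e^{iθ₄} gives r₂ω₂e^{iθ₂}+r₃ω₃e^{iθ₃}=r₄ω₄e^{iθ₄}.
Eliminating the other unknown: ω₃ = r₂ω₂ sin(θ₄−θ₂) / [r₃ sin(θ₃−θ₄)].
Numerator sine = +0.98325; denominator sine = +0.85896.
Result = 0.0116·51.84·(+0.98325) / (0.0371·(+0.85896)) = +18.553 rad/s; magnitude 18.553 rad/s.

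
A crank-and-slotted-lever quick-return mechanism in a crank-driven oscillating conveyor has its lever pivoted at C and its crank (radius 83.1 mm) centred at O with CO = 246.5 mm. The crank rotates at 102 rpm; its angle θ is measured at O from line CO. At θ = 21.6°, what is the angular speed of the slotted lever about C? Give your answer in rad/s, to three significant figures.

2.62

ω = 10.68 rad/s (from 102 rpm).
Crank pin A relative to C: A = (d + r cosθ, r sinθ); lever angle φ = atan2(r sinθ, d + r cosθ).
Differentiating tanφ: φ̇ = rω(d cosθ + r)/(d² + r² + 2dr cosθ).
d² + r² + 2dr cosθ = |CA|² = 0.105759 m²;  d cosθ + r = +0.31229 m.
|ω_lever| = |0.0831·10.68·+0.31229| / 0.105759 = 2.621 rad/s.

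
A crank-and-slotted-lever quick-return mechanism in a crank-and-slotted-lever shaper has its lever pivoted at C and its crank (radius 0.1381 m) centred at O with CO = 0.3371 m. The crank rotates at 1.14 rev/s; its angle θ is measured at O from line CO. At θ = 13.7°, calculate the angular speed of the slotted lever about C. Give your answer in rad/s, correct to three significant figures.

ω = 7.163 rad/s (from 1.14 rev/s).
Crank pin A relative to C: A = (d + r cosθ, r sinθ); lever angle φ = atan2(r sinθ, d + r cosθ).
Differentiating tanφ: φ̇ = rω(d cosθ + r)/(d² + r² + 2dr cosθ).
d² + r² + 2dr cosθ = |CA|² = 0.223166 m²;  d cosθ + r = +0.46561 m.
|ω_lever| = |0.1381·7.163·+0.46561| / 0.223166 = 2.0638 rad/s.

2.06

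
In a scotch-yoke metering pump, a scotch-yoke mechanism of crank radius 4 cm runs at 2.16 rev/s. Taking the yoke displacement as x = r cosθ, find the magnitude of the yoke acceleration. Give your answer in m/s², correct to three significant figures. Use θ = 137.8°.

5.46

ω = 13.57 rad/s (from 2.16 rev/s).
x = r cosθ ⇒ ẍ = −rω² cosθ (ω constant).
|a| = rω²|cosθ| = 0.04·(13.57)²·|cos 137.8°| = 5.458 m/s².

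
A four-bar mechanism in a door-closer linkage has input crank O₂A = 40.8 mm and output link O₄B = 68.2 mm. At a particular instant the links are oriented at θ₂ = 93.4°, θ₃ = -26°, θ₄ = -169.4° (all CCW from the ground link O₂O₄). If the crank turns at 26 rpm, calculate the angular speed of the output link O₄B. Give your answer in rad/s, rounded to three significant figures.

ω₂ = 2.723 rad/s (from 26 rpm).
Differentiating the loop-closure r₂e^{iθ₂}+r₃e^{iθ₃}=r₁+r₄e^{iθ₄} gives r₂ω₂e^{iθ₂}+r₃ω₃e^{iθ₃}=r₄ω₄e^{iθ₄}.
Eliminating the other unknown: ω₄ = r₂ω₂ sin(θ₂−θ₃) / [r₄ sin(θ₄−θ₃)].
Numerator sine = +0.87121; denominator sine = -0.59622.
Result = 0.0408·2.723·(+0.87121) / (0.0682·(-0.59622)) = -2.3801 rad/s; magnitude 2.3801 rad/s.

2.38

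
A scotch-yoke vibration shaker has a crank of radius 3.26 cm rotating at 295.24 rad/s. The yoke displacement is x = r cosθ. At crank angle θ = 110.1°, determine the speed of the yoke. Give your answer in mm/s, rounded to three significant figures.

9040

ω = 295.2 rad/s
x = r cosθ ⇒ ẋ = −rω sinθ.
|v| = rω|sinθ| = 0.0326·295.2·|sin 110.1°| = 9.0386 m/s = 9038.6 mm/s.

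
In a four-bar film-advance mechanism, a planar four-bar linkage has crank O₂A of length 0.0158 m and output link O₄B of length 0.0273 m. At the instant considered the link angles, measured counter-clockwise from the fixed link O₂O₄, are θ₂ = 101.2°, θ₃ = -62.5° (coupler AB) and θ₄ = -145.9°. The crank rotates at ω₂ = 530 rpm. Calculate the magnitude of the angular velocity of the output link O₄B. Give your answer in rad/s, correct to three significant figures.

9.08

ω₂ = 55.5 rad/s (from 530 rpm).
Differentiating the loop-closure r₂e^{iθ₂}+r₃e^{iθ₃}=r₁+r₄e^{iθ₄} gives r₂ω₂e^{iθ₂}+r₃ω₃e^{iθ₃}=r₄ω₄e^{iθ₄}.
Eliminating the other unknown: ω₄ = r₂ω₂ sin(θ₂−θ₃) / [r₄ sin(θ₄−θ₃)].
Numerator sine = +0.28067; denominator sine = -0.99337.
Result = 0.0158·55.5·(+0.28067) / (0.0273·(-0.99337)) = -9.0756 rad/s; magnitude 9.0756 rad/s.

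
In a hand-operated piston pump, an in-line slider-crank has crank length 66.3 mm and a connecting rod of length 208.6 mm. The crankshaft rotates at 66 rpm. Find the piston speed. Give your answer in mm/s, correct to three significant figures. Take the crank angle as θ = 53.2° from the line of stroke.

ω = 2π·66/60 = 6.912 rad/s
For an in-line slider-crank, x = r cosθ + √(L² − r² sin²θ), so v = −rω sinθ·[1 + r cosθ/√(L² − r² sin²θ)].
With r = 0.0663 m, L = 0.2086 m, θ = 53.2°: √(L² − r² sin²θ) = 0.20173 m.
v = −0.0663·6.912·0.80073·[1 + 0.0663·0.59902/0.20173] = -0.43916 m/s.
|v| = 0.43916 m/s = 439.16 mm/s.

439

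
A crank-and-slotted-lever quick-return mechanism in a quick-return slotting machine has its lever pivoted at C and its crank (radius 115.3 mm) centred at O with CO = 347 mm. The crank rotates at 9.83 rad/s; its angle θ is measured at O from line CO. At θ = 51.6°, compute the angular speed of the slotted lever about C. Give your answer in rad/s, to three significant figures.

ω = 9.83 rad/s
Crank pin A relative to C: A = (d + r cosθ, r sinθ); lever angle φ = atan2(r sinθ, d + r cosθ).
Differentiating tanφ: φ̇ = rω(d cosθ + r)/(d² + r² + 2dr cosθ).
d² + r² + 2dr cosθ = |CA|² = 0.183406 m²;  d cosθ + r = +0.33084 m.
|ω_lever| = |0.1153·9.83·+0.33084| / 0.183406 = 2.0445 rad/s.

2.04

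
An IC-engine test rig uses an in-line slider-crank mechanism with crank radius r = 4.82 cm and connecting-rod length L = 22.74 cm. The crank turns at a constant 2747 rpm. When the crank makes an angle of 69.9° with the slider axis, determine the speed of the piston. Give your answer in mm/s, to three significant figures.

14000

ω = 2π·2747/60 = 287.7 rad/s
For an in-line slider-crank, x = r cosθ + √(L² − r² sin²θ), so v = −rω sinθ·[1 + r cosθ/√(L² − r² sin²θ)].
With r = 0.0482 m, L = 0.2274 m, θ = 69.9°: √(L² − r² sin²θ) = 0.22285 m.
v = −0.0482·287.7·0.93909·[1 + 0.0482·0.34366/0.22285] = -13.989 m/s.
|v| = 13.989 m/s = 13989 mm/s.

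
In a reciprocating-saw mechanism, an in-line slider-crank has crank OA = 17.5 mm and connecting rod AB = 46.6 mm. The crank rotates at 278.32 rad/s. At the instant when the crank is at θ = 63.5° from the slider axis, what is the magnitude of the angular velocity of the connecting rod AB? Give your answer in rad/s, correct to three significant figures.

ω = 278.3 rad/s
The rod makes angle φ with the slider axis where L sinφ = r sinθ; differentiating, L cosφ·φ̇ = r ω cosθ.
L cosφ = √(L² − r² sin²θ) = 0.043889 m.
|ω_rod| = r ω |cosθ| / √(L² − r² sin²θ) = 0.0175·278.3·0.44620/0.043889 = 49.517 rad/s.

49.5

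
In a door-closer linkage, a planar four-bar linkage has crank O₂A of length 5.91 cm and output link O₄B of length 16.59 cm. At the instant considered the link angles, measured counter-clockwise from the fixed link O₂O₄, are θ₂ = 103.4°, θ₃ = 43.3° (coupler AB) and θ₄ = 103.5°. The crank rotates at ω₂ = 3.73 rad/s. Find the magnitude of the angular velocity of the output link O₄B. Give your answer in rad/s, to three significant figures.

1.33

ω₂ = 3.73 rad/s
Differentiating the loop-closure r₂e^{iθ₂}+r₃e^{iθ₃}=r₁+r₄e^{iθ₄} gives r₂ω₂e^{iθ₂}+r₃ω₃e^{iθ₃}=r₄ω₄e^{iθ₄}.
Eliminating the other unknown: ω₄ = r₂ω₂ sin(θ₂−θ₃) / [r₄ sin(θ₄−θ₃)].
Numerator sine = +0.86690; denominator sine = +0.86777.
Result = 0.0591·3.73·(+0.86690) / (0.1659·(+0.86777)) = +1.3274 rad/s; magnitude 1.3274 rad/s.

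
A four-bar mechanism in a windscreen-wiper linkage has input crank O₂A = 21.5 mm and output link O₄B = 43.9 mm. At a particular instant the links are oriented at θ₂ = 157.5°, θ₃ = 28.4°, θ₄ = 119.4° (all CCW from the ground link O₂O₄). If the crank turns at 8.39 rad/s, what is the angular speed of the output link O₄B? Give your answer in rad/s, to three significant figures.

ω₂ = 8.39 rad/s
Differentiating the loop-closure r₂e^{iθ₂}+r₃e^{iθ₃}=r₁+r₄e^{iθ₄} gives r₂ω₂e^{iθ₂}+r₃ω₃e^{iθ₃}=r₄ω₄e^{iθ₄}.
Eliminating the other unknown: ω₄ = r₂ω₂ sin(θ₂−θ₃) / [r₄ sin(θ₄−θ₃)].
Numerator sine = +0.77605; denominator sine = +0.99985.
Result = 0.0215·8.39·(+0.77605) / (0.0439·(+0.99985)) = +3.1893 rad/s; magnitude 3.1893 rad/s.

3.19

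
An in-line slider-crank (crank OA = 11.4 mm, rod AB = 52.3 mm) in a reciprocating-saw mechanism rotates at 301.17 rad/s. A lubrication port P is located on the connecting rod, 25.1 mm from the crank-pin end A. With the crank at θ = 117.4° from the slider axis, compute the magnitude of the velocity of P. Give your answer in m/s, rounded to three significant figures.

ω = 301.2 rad/s.  Crank-pin speed |V_A| = rω = 3.4333 m/s, perpendicular to OA.
Rod angle: sinφ = −(r/L) sinθ ⇒ φ = -11.158°; ω_rod = −rω cosθ/√(L²−r²sin²θ) = +30.793 rad/s.
V_P = V_A + ω_rod × AP, with AP = 0.0251 m along the rod.
Components: V_Px = −rω sinθ − a·ω_rod·sinφ = -2.8986 m/s;  V_Py = rω cosθ + a·ω_rod·cosφ = -0.82173 m/s.
|V_P| = √(V_Px² + V_Py²) = 3.0128 m/s.

3.01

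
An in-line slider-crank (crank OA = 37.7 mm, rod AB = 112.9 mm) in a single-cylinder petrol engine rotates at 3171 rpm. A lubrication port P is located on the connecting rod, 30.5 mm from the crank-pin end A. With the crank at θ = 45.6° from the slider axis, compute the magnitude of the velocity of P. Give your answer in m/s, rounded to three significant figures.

11.5

ω = 332.1 rad/s.  Crank-pin speed |V_A| = rω = 12.519 m/s, perpendicular to OA.
Rod angle: sinφ = −(r/L) sinθ ⇒ φ = -13.803°; ω_rod = −rω cosθ/√(L²−r²sin²θ) = -79.889 rad/s.
V_P = V_A + ω_rod × AP, with AP = 0.0305 m along the rod.
Components: V_Px = −rω sinθ − a·ω_rod·sinφ = -9.5257 m/s;  V_Py = rω cosθ + a·ω_rod·cosφ = +6.3928 m/s.
|V_P| = √(V_Px² + V_Py²) = 11.472 m/s.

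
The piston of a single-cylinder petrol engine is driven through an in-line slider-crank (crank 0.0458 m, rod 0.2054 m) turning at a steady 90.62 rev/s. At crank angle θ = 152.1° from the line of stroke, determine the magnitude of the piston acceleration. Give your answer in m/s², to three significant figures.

11200

ω = 2π·90.6 = 569.4 rad/s
x(θ) = r cosθ + √(L² − r² sin²θ); with ω constant, a = ω²·d²x/dθ².
d²x/dθ² = −r cosθ − r²(cos2θ)/√u − r⁴ sin²2θ/(4u^{3/2}),  u = L² − r² sin²θ = 0.0417299 m².
Substituting r = 0.0458 m, L = 0.2054 m, θ = 152.1°: d²x/dθ² = +0.034616 m.
a = ω²·d²x/dθ² = (569.4)²·(+0.034616) = +11223 m/s²;  |a| = 11223 m/s².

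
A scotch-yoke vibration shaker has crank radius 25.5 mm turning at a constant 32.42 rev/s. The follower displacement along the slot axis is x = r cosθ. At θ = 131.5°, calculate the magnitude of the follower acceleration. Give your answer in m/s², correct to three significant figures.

701

ω = 203.7 rad/s (from 32.42 rev/s).
x = r cosθ ⇒ ẍ = −rω² cosθ (ω constant).
|a| = rω²|cosθ| = 0.0255·(203.7)²·|cos 131.5°| = 701.12 m/s².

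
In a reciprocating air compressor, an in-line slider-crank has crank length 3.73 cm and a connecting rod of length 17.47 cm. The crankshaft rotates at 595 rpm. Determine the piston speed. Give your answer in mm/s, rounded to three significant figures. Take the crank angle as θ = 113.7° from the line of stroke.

1940

ω = 2π·595/60 = 62.31 rad/s
For an in-line slider-crank, x = r cosθ + √(L² − r² sin²θ), so v = −rω sinθ·[1 + r cosθ/√(L² − r² sin²θ)].
With r = 0.0373 m, L = 0.1747 m, θ = 113.7°: √(L² − r² sin²θ) = 0.17133 m.
v = −0.0373·62.31·0.91566·[1 + 0.0373·-0.40195/0.17133] = -1.9419 m/s.
|v| = 1.9419 m/s = 1941.9 mm/s.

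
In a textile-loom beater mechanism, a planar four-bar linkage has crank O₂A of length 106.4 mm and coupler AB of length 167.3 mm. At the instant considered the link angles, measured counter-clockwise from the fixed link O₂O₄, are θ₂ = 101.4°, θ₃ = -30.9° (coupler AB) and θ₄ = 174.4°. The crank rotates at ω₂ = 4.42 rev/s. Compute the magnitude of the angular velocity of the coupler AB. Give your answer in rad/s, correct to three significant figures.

39.5

ω₂ = 27.77 rad/s (from 4.42 rev/s).
Differentiating the loop-closure r₂e^{iθ₂}+r₃e^{iθ₃}=r₁+r₄e^{iθ₄} gives r₂ω₂e^{iθ₂}+r₃ω₃e^{iθ₃}=r₄ω₄e^{iθ₄}.
Eliminating the other unknown: ω₃ = r₂ω₂ sin(θ₄−θ₂) / [r₃ sin(θ₃−θ₄)].
Numerator sine = +0.95630; denominator sine = +0.42736.
Result = 0.1064·27.77·(+0.95630) / (0.1673·(+0.42736)) = +39.523 rad/s; magnitude 39.523 rad/s.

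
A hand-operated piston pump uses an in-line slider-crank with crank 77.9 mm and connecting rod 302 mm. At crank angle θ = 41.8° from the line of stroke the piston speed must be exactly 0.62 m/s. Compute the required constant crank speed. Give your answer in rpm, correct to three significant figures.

95.4

For an in-line slider-crank, |v_piston| = rω|sinθ|·[1 + r cosθ/√(L² − r² sin²θ)].
With r = 0.0779 m, L = 0.302 m, θ = 41.8°: the bracketed kinematic factor |dx/dθ| = 0.062058 m.
ω = v/|dx/dθ| = 0.62/0.062058 = 9.9906 rad/s.
N = 60ω/(2π) = 95.403 rpm.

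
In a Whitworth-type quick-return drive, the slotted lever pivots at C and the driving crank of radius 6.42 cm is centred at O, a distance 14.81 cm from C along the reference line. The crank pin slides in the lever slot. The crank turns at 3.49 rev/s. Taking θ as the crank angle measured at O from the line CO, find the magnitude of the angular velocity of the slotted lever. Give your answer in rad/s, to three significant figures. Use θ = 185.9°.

16.4

ω = 21.93 rad/s (from 3.49 rev/s).
Crank pin A relative to C: A = (d + r cosθ, r sinθ); lever angle φ = atan2(r sinθ, d + r cosθ).
Differentiating tanφ: φ̇ = rω(d cosθ + r)/(d² + r² + 2dr cosθ).
d² + r² + 2dr cosθ = |CA|² = 0.00713994 m²;  d cosθ + r = -0.083115 m.
|ω_lever| = |0.0642·21.93·-0.083115| / 0.00713994 = 16.388 rad/s.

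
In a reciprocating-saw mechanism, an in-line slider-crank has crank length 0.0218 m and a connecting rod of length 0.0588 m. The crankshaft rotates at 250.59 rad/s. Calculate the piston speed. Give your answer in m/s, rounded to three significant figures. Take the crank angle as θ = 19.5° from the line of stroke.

2.47

ω = 250.6 rad/s
For an in-line slider-crank, x = r cosθ + √(L² − r² sin²θ), so v = −rω sinθ·[1 + r cosθ/√(L² − r² sin²θ)].
With r = 0.0218 m, L = 0.0588 m, θ = 19.5°: √(L² − r² sin²θ) = 0.058348 m.
v = −0.0218·250.6·0.33381·[1 + 0.0218·0.94264/0.058348] = -2.4658 m/s.
|v| = 2.4658 m/s.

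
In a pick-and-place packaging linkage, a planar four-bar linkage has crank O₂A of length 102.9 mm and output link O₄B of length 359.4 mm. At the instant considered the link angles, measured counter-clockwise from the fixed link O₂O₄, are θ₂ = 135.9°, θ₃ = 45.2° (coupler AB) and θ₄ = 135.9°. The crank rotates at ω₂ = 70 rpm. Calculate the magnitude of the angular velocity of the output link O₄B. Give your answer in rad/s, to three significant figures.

2.10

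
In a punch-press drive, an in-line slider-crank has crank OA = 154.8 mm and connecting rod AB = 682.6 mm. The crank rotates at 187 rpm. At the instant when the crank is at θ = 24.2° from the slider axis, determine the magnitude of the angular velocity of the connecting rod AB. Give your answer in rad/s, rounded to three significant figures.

4.07

ω = 19.58 rad/s (converted from 187 rpm).
The rod makes angle φ with the slider axis where L sinφ = r sinθ; differentiating, L cosφ·φ̇ = r ω cosθ.
L cosφ = √(L² − r² sin²θ) = 0.67964 m.
|ω_rod| = r ω |cosθ| / √(L² − r² sin²θ) = 0.1548·19.58·0.91212/0.67964 = 4.0683 rad/s.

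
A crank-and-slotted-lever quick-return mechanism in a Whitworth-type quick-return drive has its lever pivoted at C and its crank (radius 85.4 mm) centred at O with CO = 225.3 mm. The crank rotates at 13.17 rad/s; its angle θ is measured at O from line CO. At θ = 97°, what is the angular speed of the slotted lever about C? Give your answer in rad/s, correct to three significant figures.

1.22

ω = 13.17 rad/s
Crank pin A relative to C: A = (d + r cosθ, r sinθ); lever angle φ = atan2(r sinθ, d + r cosθ).
Differentiating tanφ: φ̇ = rω(d cosθ + r)/(d² + r² + 2dr cosθ).
d² + r² + 2dr cosθ = |CA|² = 0.0533636 m²;  d cosθ + r = +0.057943 m.
|ω_lever| = |0.0854·13.17·+0.057943| / 0.0533636 = 1.2212 rad/s.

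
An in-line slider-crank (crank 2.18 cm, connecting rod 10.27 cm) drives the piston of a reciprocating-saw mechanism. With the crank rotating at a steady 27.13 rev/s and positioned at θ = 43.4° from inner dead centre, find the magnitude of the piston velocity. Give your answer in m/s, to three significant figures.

ω = 2π·27.1 = 170.5 rad/s
For an in-line slider-crank, x = r cosθ + √(L² − r² sin²θ), so v = −rω sinθ·[1 + r cosθ/√(L² − r² sin²θ)].
With r = 0.0218 m, L = 0.1027 m, θ = 43.4°: √(L² − r² sin²θ) = 0.1016 m.
v = −0.0218·170.5·0.68709·[1 + 0.0218·0.72657/0.1016] = -2.9513 m/s.
|v| = 2.9513 m/s.

2.95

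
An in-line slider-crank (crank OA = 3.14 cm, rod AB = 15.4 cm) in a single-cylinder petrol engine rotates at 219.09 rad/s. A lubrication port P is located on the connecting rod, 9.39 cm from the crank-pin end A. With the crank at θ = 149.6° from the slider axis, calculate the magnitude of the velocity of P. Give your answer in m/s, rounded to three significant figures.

3.87

ω = 219.1 rad/s.  Crank-pin speed |V_A| = rω = 6.8794 m/s, perpendicular to OA.
Rod angle: sinφ = −(r/L) sinθ ⇒ φ = -5.922°; ω_rod = −rω cosθ/√(L²−r²sin²θ) = +38.737 rad/s.
V_P = V_A + ω_rod × AP, with AP = 0.0939 m along the rod.
Components: V_Px = −rω sinθ − a·ω_rod·sinφ = -3.1059 m/s;  V_Py = rω cosθ + a·ω_rod·cosφ = -2.3156 m/s.
|V_P| = √(V_Px² + V_Py²) = 3.8741 m/s.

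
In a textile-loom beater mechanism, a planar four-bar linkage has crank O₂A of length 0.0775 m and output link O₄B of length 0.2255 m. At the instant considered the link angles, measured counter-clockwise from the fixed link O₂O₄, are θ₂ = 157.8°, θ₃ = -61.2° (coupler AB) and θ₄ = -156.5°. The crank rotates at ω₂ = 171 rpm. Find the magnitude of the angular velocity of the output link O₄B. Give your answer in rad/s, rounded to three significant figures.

3.89

ω₂ = 17.91 rad/s (from 171 rpm).
Differentiating the loop-closure r₂e^{iθ₂}+r₃e^{iθ₃}=r₁+r₄e^{iθ₄} gives r₂ω₂e^{iθ₂}+r₃ω₃e^{iθ₃}=r₄ω₄e^{iθ₄}.
Eliminating the other unknown: ω₄ = r₂ω₂ sin(θ₂−θ₃) / [r₄ sin(θ₄−θ₃)].
Numerator sine = -0.62932; denominator sine = -0.99572.
Result = 0.0775·17.91·(-0.62932) / (0.2255·(-0.99572)) = +3.8897 rad/s; magnitude 3.8897 rad/s.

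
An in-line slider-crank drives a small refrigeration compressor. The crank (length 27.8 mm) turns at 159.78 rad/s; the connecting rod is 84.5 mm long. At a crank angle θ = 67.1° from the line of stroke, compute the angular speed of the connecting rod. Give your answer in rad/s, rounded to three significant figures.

ω = 159.8 rad/s
The rod makes angle φ with the slider axis where L sinφ = r sinθ; differentiating, L cosφ·φ̇ = r ω cosθ.
L cosφ = √(L² − r² sin²θ) = 0.080526 m.
|ω_rod| = r ω |cosθ| / √(L² − r² sin²θ) = 0.0278·159.8·0.38912/0.080526 = 21.464 rad/s.

21.5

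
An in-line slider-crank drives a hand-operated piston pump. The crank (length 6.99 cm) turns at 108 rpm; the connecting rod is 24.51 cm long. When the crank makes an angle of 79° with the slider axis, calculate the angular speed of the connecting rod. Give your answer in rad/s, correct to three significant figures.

0.641

ω = 11.31 rad/s (converted from 108 rpm).
The rod makes angle φ with the slider axis where L sinφ = r sinθ; differentiating, L cosφ·φ̇ = r ω cosθ.
L cosφ = √(L² − r² sin²θ) = 0.2353 m.
|ω_rod| = r ω |cosθ| / √(L² − r² sin²θ) = 0.0699·11.31·0.19081/0.2353 = 0.64107 rad/s.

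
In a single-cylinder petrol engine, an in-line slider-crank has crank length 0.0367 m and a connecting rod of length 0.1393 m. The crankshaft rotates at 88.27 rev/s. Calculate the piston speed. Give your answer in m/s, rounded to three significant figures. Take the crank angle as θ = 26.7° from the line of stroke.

11.3

ω = 2π·88.3 = 554.6 rad/s
For an in-line slider-crank, x = r cosθ + √(L² − r² sin²θ), so v = −rω sinθ·[1 + r cosθ/√(L² − r² sin²θ)].
With r = 0.0367 m, L = 0.1393 m, θ = 26.7°: √(L² − r² sin²θ) = 0.13832 m.
v = −0.0367·554.6·0.44932·[1 + 0.0367·0.89337/0.13832] = -11.313 m/s.
|v| = 11.313 m/s.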